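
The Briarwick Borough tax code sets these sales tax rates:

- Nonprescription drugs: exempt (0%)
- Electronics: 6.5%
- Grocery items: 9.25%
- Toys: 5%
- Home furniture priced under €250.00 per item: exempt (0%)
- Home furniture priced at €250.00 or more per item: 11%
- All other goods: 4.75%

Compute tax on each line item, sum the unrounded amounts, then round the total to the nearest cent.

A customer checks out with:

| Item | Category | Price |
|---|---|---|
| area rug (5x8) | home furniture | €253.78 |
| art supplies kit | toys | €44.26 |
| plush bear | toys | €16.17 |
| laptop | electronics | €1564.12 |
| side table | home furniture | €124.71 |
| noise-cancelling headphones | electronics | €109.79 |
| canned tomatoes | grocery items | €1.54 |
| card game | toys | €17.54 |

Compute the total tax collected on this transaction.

€140.76

Area rug (5x8) €253.78: home furniture, €250.00 or more → 11% → €27.9158
Art supplies kit €44.26: toys → 5% → €2.213
Plush bear €16.17: toys → 5% → €0.8085
Laptop €1564.12: electronics → 6.5% → €101.6678
Side table €124.71: home furniture, under €250.00 → 0% → €0.00
Noise-cancelling headphones €109.79: electronics → 6.5% → €7.13635
Canned tomatoes €1.54: grocery items → 9.25% → €0.14245
Card game €17.54: toys → 5% → €0.877
Unrounded tax sum = €140.7609 → €140.76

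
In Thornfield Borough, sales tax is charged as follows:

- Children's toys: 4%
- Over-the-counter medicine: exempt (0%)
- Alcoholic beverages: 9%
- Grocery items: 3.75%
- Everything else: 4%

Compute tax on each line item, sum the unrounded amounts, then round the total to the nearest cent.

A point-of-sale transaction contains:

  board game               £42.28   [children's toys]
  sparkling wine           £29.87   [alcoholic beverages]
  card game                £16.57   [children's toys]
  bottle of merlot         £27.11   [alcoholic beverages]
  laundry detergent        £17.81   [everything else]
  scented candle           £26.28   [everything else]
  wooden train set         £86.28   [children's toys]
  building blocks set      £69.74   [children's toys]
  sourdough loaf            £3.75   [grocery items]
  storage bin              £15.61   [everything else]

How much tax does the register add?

£16.25

Board game £42.28: children's toys → 4% → £1.6912
Sparkling wine £29.87: alcoholic beverages → 9% → £2.6883
Card game £16.57: children's toys → 4% → £0.6628
Bottle of merlot £27.11: alcoholic beverages → 9% → £2.4399
Laundry detergent £17.81: everything else → 4% → £0.7124
Scented candle £26.28: everything else → 4% → £1.0512
Wooden train set £86.28: children's toys → 4% → £3.4512
Building blocks set £69.74: children's toys → 4% → £2.7896
Sourdough loaf £3.75: grocery items → 3.75% → £0.140625
Storage bin £15.61: everything else → 4% → £0.6244
Unrounded tax sum = £16.251625 → £16.25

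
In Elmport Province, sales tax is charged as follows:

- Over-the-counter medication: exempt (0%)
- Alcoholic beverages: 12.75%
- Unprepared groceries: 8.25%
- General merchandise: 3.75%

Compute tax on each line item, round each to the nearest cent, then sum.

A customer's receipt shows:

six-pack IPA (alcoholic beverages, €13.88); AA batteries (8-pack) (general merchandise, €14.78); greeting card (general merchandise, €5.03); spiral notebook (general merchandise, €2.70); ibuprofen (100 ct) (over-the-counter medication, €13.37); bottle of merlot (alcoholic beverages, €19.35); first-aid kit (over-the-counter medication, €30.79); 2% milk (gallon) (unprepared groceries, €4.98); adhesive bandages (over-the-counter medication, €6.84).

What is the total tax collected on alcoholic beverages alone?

€4.24

Six-pack IPA €13.88: alcoholic beverages → 12.75% → €1.77
Bottle of merlot €19.35: alcoholic beverages → 12.75% → €2.47
Tax on alcoholic beverages = €1.77 + €2.47 = €4.24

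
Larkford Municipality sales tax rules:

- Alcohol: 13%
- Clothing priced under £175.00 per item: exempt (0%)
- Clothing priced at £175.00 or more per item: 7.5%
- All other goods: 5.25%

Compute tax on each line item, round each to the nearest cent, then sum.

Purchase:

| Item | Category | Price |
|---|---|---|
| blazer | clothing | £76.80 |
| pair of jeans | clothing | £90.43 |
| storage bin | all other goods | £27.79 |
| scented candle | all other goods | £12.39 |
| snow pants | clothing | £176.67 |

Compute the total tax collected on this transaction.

Blazer £76.80: clothing, under £175.00 → 0% → £0.00
Pair of jeans £90.43: clothing, under £175.00 → 0% → £0.00
Storage bin £27.79: all other goods → 5.25% → £1.46
Scented candle £12.39: all other goods → 5.25% → £0.65
Snow pants £176.67: clothing, £175.00 or more → 7.5% → £13.25
Total tax = £1.46 + £0.65 + £13.25 = £15.36

£15.36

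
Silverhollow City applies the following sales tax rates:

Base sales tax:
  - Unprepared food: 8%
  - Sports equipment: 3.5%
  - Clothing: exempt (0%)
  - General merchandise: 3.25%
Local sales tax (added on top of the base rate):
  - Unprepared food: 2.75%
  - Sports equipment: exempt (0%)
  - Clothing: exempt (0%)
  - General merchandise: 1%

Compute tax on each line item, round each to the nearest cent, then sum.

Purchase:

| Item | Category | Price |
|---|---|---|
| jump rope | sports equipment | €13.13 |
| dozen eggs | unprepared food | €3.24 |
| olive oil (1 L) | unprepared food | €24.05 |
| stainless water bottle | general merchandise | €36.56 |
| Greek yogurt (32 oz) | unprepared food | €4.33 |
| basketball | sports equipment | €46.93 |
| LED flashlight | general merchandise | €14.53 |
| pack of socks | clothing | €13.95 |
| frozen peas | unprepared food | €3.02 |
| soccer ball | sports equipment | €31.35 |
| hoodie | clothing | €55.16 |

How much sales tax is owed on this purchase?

€9.10

Jump rope €13.13: sports equipment → 3.5% + 0% local = 3.5% → €0.46
Dozen eggs €3.24: unprepared food → 8% + 2.75% local = 10.75% → €0.35
Olive oil (1 L) €24.05: unprepared food → 8% + 2.75% local = 10.75% → €2.59
Stainless water bottle €36.56: general merchandise → 3.25% + 1% local = 4.25% → €1.55
Greek yogurt (32 oz) €4.33: unprepared food → 8% + 2.75% local = 10.75% → €0.47
Basketball €46.93: sports equipment → 3.5% + 0% local = 3.5% → €1.64
LED flashlight €14.53: general merchandise → 3.25% + 1% local = 4.25% → €0.62
Pack of socks €13.95: clothing → 0% + 0% local = 0% → €0.00
Frozen peas €3.02: unprepared food → 8% + 2.75% local = 10.75% → €0.32
Soccer ball €31.35: sports equipment → 3.5% + 0% local = 3.5% → €1.10
Hoodie €55.16: clothing → 0% + 0% local = 0% → €0.00
Total tax = €0.46 + €0.35 + €2.59 + €1.55 + €0.47 + €1.64 + €0.62 + €0.32 + €1.10 = €9.10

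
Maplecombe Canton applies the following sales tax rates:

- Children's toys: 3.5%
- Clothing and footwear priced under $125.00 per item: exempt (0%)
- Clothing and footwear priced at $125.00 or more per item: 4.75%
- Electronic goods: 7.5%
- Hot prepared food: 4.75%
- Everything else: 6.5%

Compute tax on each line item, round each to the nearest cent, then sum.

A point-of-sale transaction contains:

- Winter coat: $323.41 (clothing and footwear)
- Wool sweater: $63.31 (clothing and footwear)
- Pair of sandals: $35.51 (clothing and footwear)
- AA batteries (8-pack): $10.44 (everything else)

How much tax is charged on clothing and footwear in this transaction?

Winter coat $323.41: clothing and footwear, $125.00 or more → 4.75% → $15.36
Wool sweater $63.31: clothing and footwear, under $125.00 → 0% → $0.00
Pair of sandals $35.51: clothing and footwear, under $125.00 → 0% → $0.00
Tax on clothing and footwear = $15.36 + $0.00 + $0.00 = $15.36

$15.36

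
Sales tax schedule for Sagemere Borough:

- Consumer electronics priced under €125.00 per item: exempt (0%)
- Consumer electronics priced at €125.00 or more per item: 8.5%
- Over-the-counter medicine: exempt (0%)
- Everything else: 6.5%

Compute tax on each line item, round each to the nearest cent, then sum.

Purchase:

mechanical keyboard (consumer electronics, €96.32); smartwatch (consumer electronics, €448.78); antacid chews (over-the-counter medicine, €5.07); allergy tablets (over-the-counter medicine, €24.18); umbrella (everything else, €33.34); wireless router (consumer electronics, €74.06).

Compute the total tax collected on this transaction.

€40.32

Mechanical keyboard €96.32: consumer electronics, under €125.00 → 0% → €0.00
Smartwatch €448.78: consumer electronics, €125.00 or more → 8.5% → €38.15
Antacid chews €5.07: over-the-counter medicine → 0% → €0.00
Allergy tablets €24.18: over-the-counter medicine → 0% → €0.00
Umbrella €33.34: everything else → 6.5% → €2.17
Wireless router €74.06: consumer electronics, under €125.00 → 0% → €0.00
Total tax = €38.15 + €2.17 = €40.32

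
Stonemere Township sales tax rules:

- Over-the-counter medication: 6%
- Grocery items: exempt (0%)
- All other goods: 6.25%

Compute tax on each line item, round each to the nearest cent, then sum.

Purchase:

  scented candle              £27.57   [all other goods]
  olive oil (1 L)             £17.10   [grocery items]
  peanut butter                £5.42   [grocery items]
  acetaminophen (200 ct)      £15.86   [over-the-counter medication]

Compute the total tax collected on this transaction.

Scented candle £27.57: all other goods → 6.25% → £1.72
Olive oil (1 L) £17.10: grocery items → 0% → £0.00
Peanut butter £5.42: grocery items → 0% → £0.00
Acetaminophen (200 ct) £15.86: over-the-counter medication → 6% → £0.95
Total tax = £1.72 + £0.95 = £2.67

£2.67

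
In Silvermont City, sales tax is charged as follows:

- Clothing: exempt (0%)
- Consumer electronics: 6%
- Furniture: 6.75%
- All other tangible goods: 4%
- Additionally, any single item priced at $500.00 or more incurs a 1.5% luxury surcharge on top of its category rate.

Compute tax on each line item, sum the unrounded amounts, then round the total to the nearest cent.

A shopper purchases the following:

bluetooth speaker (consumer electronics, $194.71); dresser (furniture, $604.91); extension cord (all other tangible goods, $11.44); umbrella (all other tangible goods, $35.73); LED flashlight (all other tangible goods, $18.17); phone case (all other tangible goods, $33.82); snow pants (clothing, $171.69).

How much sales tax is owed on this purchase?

Bluetooth speaker $194.71: consumer electronics → 6% → $11.6826
Dresser $604.91: furniture → 6.75% + 1.5% surcharge = 8.25% → $49.905075
Extension cord $11.44: all other tangible goods → 4% → $0.4576
Umbrella $35.73: all other tangible goods → 4% → $1.4292
LED flashlight $18.17: all other tangible goods → 4% → $0.7268
Phone case $33.82: all other tangible goods → 4% → $1.3528
Snow pants $171.69: clothing → 0% → $0.00
Unrounded tax sum = $65.554075 → $65.55

$65.55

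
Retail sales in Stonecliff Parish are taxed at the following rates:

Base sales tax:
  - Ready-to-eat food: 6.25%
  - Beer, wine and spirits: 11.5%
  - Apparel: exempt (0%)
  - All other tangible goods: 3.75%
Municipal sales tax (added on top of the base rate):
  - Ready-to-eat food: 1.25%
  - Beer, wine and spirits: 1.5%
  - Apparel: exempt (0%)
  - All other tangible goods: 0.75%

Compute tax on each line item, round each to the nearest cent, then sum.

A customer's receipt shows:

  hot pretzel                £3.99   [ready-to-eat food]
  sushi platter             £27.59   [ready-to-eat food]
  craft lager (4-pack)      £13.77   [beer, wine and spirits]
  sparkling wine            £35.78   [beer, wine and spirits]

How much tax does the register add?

Hot pretzel £3.99: ready-to-eat food → 6.25% + 1.25% municipal = 7.5% → £0.30
Sushi platter £27.59: ready-to-eat food → 6.25% + 1.25% municipal = 7.5% → £2.07
Craft lager (4-pack) £13.77: beer, wine and spirits → 11.5% + 1.5% municipal = 13% → £1.79
Sparkling wine £35.78: beer, wine and spirits → 11.5% + 1.5% municipal = 13% → £4.65
Total tax = £0.30 + £2.07 + £1.79 + £4.65 = £8.81

£8.81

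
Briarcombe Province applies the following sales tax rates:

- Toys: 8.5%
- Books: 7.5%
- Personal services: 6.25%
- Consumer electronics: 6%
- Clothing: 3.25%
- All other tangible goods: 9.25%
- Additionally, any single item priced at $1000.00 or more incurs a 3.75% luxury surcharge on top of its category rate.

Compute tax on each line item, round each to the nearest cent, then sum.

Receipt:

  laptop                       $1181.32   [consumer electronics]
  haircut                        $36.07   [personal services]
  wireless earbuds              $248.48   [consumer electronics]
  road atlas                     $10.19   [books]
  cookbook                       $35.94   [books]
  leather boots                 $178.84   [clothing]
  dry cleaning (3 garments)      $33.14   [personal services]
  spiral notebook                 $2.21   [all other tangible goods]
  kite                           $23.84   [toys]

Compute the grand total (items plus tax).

$1895.94

Laptop $1181.32: consumer electronics → 6% + 3.75% surcharge = 9.75% → $115.18
Haircut $36.07: personal services → 6.25% → $2.25
Wireless earbuds $248.48: consumer electronics → 6% → $14.91
Road atlas $10.19: books → 7.5% → $0.76
Cookbook $35.94: books → 7.5% → $2.70
Leather boots $178.84: clothing → 3.25% → $5.81
Dry cleaning (3 garments) $33.14: personal services → 6.25% → $2.07
Spiral notebook $2.21: all other tangible goods → 9.25% → $0.20
Kite $23.84: toys → 8.5% → $2.03
Subtotal = $1750.03; tax = $145.91; total due = $1895.94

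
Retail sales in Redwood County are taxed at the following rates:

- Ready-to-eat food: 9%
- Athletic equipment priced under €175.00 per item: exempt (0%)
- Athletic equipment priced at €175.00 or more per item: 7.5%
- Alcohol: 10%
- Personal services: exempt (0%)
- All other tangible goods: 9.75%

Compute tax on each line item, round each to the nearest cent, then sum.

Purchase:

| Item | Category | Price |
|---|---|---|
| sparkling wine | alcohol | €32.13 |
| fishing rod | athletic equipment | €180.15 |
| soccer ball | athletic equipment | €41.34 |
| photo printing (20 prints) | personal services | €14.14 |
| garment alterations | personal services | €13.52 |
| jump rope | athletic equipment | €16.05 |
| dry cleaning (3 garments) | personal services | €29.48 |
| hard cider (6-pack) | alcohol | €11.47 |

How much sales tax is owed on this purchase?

€17.87

Sparkling wine €32.13: alcohol → 10% → €3.21
Fishing rod €180.15: athletic equipment, €175.00 or more → 7.5% → €13.51
Soccer ball €41.34: athletic equipment, under €175.00 → 0% → €0.00
Photo printing (20 prints) €14.14: personal services → 0% → €0.00
Garment alterations €13.52: personal services → 0% → €0.00
Jump rope €16.05: athletic equipment, under €175.00 → 0% → €0.00
Dry cleaning (3 garments) €29.48: personal services → 0% → €0.00
Hard cider (6-pack) €11.47: alcohol → 10% → €1.15
Total tax = €3.21 + €13.51 + €1.15 = €17.87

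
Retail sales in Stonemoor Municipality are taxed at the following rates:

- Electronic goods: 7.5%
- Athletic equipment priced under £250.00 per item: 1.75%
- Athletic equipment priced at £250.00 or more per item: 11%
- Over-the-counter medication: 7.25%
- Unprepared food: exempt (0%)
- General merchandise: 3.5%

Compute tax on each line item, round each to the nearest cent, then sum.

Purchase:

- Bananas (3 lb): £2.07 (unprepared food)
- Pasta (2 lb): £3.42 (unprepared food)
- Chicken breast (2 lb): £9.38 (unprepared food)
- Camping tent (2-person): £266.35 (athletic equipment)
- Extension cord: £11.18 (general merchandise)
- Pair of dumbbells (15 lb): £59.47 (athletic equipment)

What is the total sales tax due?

Bananas (3 lb) £2.07: unprepared food → 0% → £0.00
Pasta (2 lb) £3.42: unprepared food → 0% → £0.00
Chicken breast (2 lb) £9.38: unprepared food → 0% → £0.00
Camping tent (2-person) £266.35: athletic equipment, £250.00 or more → 11% → £29.30
Extension cord £11.18: general merchandise → 3.5% → £0.39
Pair of dumbbells (15 lb) £59.47: athletic equipment, under £250.00 → 1.75% → £1.04
Total tax = £29.30 + £0.39 + £1.04 = £30.73

£30.73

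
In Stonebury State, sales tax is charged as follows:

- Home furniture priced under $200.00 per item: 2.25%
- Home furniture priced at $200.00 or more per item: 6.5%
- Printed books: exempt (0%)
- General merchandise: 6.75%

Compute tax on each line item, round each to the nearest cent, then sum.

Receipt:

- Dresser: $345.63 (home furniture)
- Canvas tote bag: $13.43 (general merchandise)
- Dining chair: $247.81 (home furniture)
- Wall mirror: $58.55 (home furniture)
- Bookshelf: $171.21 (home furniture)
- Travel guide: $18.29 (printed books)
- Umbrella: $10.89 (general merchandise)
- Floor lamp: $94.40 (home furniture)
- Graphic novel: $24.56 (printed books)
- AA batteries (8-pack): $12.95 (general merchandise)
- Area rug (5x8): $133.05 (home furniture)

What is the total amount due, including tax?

Dresser $345.63: home furniture, $200.00 or more → 6.5% → $22.47
Canvas tote bag $13.43: general merchandise → 6.75% → $0.91
Dining chair $247.81: home furniture, $200.00 or more → 6.5% → $16.11
Wall mirror $58.55: home furniture, under $200.00 → 2.25% → $1.32
Bookshelf $171.21: home furniture, under $200.00 → 2.25% → $3.85
Travel guide $18.29: printed books → 0% → $0.00
Umbrella $10.89: general merchandise → 6.75% → $0.74
Floor lamp $94.40: home furniture, under $200.00 → 2.25% → $2.12
Graphic novel $24.56: printed books → 0% → $0.00
AA batteries (8-pack) $12.95: general merchandise → 6.75% → $0.87
Area rug (5x8) $133.05: home furniture, under $200.00 → 2.25% → $2.99
Subtotal = $1130.77; tax = $51.38; total due = $1182.15

$1182.15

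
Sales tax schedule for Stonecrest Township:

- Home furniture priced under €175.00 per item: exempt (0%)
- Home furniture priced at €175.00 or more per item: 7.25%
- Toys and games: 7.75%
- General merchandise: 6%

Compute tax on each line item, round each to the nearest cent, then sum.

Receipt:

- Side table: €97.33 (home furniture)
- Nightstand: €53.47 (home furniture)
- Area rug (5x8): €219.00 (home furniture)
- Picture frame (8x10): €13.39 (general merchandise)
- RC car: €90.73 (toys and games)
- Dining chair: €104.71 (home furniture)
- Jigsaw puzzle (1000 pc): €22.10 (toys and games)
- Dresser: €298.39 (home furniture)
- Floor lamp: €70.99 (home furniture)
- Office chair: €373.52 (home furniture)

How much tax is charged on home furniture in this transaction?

Side table €97.33: home furniture, under €175.00 → 0% → €0.00
Nightstand €53.47: home furniture, under €175.00 → 0% → €0.00
Area rug (5x8) €219.00: home furniture, €175.00 or more → 7.25% → €15.88
Dining chair €104.71: home furniture, under €175.00 → 0% → €0.00
Dresser €298.39: home furniture, €175.00 or more → 7.25% → €21.63
Floor lamp €70.99: home furniture, under €175.00 → 0% → €0.00
Office chair €373.52: home furniture, €175.00 or more → 7.25% → €27.08
Tax on home furniture = €0.00 + €0.00 + €15.88 + €0.00 + €21.63 + €0.00 + €27.08 = €64.59

€64.59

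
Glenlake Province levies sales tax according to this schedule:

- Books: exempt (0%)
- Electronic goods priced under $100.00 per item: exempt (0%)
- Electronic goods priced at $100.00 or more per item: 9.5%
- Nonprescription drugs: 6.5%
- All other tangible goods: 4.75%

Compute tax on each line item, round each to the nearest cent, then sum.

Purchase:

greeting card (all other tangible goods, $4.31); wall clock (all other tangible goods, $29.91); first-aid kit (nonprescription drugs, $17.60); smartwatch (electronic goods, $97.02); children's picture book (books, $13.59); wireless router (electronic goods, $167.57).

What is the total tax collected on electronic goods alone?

Smartwatch $97.02: electronic goods, under $100.00 → 0% → $0.00
Wireless router $167.57: electronic goods, $100.00 or more → 9.5% → $15.92
Tax on electronic goods = $0.00 + $15.92 = $15.92

$15.92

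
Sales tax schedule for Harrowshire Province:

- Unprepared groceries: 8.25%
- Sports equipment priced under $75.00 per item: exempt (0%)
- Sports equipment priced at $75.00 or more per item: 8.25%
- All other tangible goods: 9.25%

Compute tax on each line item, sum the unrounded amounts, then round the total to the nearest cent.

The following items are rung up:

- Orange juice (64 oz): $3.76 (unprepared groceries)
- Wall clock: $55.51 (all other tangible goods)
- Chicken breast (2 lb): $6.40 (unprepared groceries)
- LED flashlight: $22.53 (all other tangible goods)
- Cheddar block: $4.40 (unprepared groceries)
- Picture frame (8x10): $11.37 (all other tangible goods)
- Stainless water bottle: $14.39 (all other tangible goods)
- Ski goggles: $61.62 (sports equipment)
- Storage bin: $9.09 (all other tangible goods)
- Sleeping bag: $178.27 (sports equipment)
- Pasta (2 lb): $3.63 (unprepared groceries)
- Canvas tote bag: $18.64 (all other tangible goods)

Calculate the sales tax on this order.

Orange juice (64 oz) $3.76: unprepared groceries → 8.25% → $0.3102
Wall clock $55.51: all other tangible goods → 9.25% → $5.134675
Chicken breast (2 lb) $6.40: unprepared groceries → 8.25% → $0.528
LED flashlight $22.53: all other tangible goods → 9.25% → $2.084025
Cheddar block $4.40: unprepared groceries → 8.25% → $0.363
Picture frame (8x10) $11.37: all other tangible goods → 9.25% → $1.051725
Stainless water bottle $14.39: all other tangible goods → 9.25% → $1.331075
Ski goggles $61.62: sports equipment, under $75.00 → 0% → $0.00
Storage bin $9.09: all other tangible goods → 9.25% → $0.840825
Sleeping bag $178.27: sports equipment, $75.00 or more → 8.25% → $14.707275
Pasta (2 lb) $3.63: unprepared groceries → 8.25% → $0.299475
Canvas tote bag $18.64: all other tangible goods → 9.25% → $1.7242
Unrounded tax sum = $28.374475 → $28.37

$28.37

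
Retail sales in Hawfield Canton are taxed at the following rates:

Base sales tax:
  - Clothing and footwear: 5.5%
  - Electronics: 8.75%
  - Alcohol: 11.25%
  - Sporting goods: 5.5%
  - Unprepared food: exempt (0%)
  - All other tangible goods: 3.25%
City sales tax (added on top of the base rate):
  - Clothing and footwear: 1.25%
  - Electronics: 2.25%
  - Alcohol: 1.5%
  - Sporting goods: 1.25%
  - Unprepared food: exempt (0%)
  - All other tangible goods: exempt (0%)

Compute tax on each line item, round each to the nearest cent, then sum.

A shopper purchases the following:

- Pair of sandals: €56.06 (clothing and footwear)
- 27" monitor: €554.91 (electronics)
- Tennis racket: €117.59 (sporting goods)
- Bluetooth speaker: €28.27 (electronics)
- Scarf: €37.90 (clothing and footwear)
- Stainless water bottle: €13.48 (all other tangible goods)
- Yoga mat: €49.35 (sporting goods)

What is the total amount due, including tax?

Pair of sandals €56.06: clothing and footwear → 5.5% + 1.25% city = 6.75% → €3.78
27" monitor €554.91: electronics → 8.75% + 2.25% city = 11% → €61.04
Tennis racket €117.59: sporting goods → 5.5% + 1.25% city = 6.75% → €7.94
Bluetooth speaker €28.27: electronics → 8.75% + 2.25% city = 11% → €3.11
Scarf €37.90: clothing and footwear → 5.5% + 1.25% city = 6.75% → €2.56
Stainless water bottle €13.48: all other tangible goods → 3.25% + 0% city = 3.25% → €0.44
Yoga mat €49.35: sporting goods → 5.5% + 1.25% city = 6.75% → €3.33
Subtotal = €857.56; tax = €82.20; total due = €939.76

€939.76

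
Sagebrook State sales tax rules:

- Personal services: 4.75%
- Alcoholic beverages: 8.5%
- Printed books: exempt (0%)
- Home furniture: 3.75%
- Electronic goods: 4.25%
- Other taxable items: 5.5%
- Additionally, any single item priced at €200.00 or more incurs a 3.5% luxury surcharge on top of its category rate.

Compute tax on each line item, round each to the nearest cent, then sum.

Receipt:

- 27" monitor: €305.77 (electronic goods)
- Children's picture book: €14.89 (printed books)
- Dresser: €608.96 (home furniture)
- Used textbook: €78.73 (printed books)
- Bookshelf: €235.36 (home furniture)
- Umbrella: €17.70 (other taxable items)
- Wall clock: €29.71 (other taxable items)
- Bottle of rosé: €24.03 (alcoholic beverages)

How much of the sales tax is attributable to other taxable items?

€2.60

Umbrella €17.70: other taxable items → 5.5% → €0.97
Wall clock €29.71: other taxable items → 5.5% → €1.63
Tax on other taxable items = €0.97 + €1.63 = €2.60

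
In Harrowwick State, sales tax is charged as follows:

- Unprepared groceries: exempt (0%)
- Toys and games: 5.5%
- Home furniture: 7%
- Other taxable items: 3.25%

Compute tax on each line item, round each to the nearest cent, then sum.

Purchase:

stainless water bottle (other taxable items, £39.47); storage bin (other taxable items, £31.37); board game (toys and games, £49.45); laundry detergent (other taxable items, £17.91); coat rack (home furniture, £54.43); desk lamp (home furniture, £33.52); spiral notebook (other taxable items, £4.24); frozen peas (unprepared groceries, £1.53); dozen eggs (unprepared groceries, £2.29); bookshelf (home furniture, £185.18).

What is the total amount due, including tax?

£444.25

Stainless water bottle £39.47: other taxable items → 3.25% → £1.28
Storage bin £31.37: other taxable items → 3.25% → £1.02
Board game £49.45: toys and games → 5.5% → £2.72
Laundry detergent £17.91: other taxable items → 3.25% → £0.58
Coat rack £54.43: home furniture → 7% → £3.81
Desk lamp £33.52: home furniture → 7% → £2.35
Spiral notebook £4.24: other taxable items → 3.25% → £0.14
Frozen peas £1.53: unprepared groceries → 0% → £0.00
Dozen eggs £2.29: unprepared groceries → 0% → £0.00
Bookshelf £185.18: home furniture → 7% → £12.96
Subtotal = £419.39; tax = £24.86; total due = £444.25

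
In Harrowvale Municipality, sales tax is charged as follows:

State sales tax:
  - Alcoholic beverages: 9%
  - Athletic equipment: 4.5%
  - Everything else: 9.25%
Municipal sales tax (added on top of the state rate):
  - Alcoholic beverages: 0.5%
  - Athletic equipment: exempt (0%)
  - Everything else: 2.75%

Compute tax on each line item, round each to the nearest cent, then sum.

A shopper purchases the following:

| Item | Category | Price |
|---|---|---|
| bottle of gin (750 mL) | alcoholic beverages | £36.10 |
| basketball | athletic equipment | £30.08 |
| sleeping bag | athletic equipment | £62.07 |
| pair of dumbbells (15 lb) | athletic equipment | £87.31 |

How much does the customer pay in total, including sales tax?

£227.06

Bottle of gin (750 mL) £36.10: alcoholic beverages → 9% + 0.5% municipal = 9.5% → £3.43
Basketball £30.08: athletic equipment → 4.5% + 0% municipal = 4.5% → £1.35
Sleeping bag £62.07: athletic equipment → 4.5% + 0% municipal = 4.5% → £2.79
Pair of dumbbells (15 lb) £87.31: athletic equipment → 4.5% + 0% municipal = 4.5% → £3.93
Subtotal = £215.56; tax = £11.50; total due = £227.06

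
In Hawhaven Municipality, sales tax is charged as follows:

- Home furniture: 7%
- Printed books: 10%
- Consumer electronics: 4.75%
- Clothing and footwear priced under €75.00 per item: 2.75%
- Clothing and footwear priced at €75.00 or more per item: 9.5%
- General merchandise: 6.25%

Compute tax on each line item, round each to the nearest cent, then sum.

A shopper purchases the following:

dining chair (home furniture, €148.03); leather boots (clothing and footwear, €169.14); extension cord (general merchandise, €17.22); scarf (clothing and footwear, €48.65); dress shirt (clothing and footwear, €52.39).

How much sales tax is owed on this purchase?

Dining chair €148.03: home furniture → 7% → €10.36
Leather boots €169.14: clothing and footwear, €75.00 or more → 9.5% → €16.07
Extension cord €17.22: general merchandise → 6.25% → €1.08
Scarf €48.65: clothing and footwear, under €75.00 → 2.75% → €1.34
Dress shirt €52.39: clothing and footwear, under €75.00 → 2.75% → €1.44
Total tax = €10.36 + €16.07 + €1.08 + €1.34 + €1.44 = €30.29

€30.29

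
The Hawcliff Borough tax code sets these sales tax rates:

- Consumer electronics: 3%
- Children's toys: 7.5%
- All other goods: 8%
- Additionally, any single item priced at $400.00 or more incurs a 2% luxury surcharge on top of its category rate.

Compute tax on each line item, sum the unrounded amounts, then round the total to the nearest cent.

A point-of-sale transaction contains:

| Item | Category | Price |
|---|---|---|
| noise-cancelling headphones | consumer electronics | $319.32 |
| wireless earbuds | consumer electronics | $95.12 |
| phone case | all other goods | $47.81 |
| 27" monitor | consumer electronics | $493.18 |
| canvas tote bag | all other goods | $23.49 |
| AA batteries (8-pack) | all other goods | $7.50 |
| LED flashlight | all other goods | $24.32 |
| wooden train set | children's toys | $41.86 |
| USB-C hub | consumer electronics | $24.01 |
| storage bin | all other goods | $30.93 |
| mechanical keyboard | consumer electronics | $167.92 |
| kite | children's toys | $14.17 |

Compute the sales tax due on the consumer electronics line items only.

$42.85

Noise-cancelling headphones $319.32: consumer electronics → 3% → $9.5796
Wireless earbuds $95.12: consumer electronics → 3% → $2.8536
27" monitor $493.18: consumer electronics → 3% + 2% surcharge = 5% → $24.659
USB-C hub $24.01: consumer electronics → 3% → $0.7203
Mechanical keyboard $167.92: consumer electronics → 3% → $5.0376
Tax on consumer electronics: unrounded sum = $42.8501 → $42.85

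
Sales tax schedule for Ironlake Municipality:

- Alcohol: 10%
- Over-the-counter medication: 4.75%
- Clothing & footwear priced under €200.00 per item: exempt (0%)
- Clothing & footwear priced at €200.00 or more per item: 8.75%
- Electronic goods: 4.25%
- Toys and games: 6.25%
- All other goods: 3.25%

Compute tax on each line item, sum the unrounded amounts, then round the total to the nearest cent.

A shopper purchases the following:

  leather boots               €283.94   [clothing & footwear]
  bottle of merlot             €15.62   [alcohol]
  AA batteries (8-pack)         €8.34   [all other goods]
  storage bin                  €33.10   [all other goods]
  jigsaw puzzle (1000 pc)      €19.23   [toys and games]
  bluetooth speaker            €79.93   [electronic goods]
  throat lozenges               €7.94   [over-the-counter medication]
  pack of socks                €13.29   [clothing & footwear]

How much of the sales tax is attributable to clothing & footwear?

Leather boots €283.94: clothing & footwear, €200.00 or more → 8.75% → €24.84475
Pack of socks €13.29: clothing & footwear, under €200.00 → 0% → €0.00
Tax on clothing & footwear: unrounded sum = €24.84475 → €24.84

€24.84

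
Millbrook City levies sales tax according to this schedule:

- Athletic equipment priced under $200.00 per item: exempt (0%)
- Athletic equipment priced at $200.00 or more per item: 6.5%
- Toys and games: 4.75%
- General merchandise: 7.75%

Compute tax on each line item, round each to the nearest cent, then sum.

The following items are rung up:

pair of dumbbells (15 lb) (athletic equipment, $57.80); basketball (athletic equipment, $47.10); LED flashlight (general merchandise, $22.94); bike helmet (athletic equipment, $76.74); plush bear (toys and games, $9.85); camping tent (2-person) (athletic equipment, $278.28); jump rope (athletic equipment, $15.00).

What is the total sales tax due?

$20.34

Pair of dumbbells (15 lb) $57.80: athletic equipment, under $200.00 → 0% → $0.00
Basketball $47.10: athletic equipment, under $200.00 → 0% → $0.00
LED flashlight $22.94: general merchandise → 7.75% → $1.78
Bike helmet $76.74: athletic equipment, under $200.00 → 0% → $0.00
Plush bear $9.85: toys and games → 4.75% → $0.47
Camping tent (2-person) $278.28: athletic equipment, $200.00 or more → 6.5% → $18.09
Jump rope $15.00: athletic equipment, under $200.00 → 0% → $0.00
Total tax = $1.78 + $0.47 + $18.09 = $20.34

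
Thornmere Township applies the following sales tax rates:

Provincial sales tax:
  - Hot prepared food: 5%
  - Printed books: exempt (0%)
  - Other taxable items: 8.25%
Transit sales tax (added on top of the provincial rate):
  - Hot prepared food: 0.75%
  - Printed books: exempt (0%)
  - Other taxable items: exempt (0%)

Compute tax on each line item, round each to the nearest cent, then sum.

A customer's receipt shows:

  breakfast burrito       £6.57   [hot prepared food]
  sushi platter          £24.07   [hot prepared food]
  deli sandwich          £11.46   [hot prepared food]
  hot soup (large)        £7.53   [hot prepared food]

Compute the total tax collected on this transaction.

£2.85

Breakfast burrito £6.57: hot prepared food → 5% + 0.75% transit = 5.75% → £0.38
Sushi platter £24.07: hot prepared food → 5% + 0.75% transit = 5.75% → £1.38
Deli sandwich £11.46: hot prepared food → 5% + 0.75% transit = 5.75% → £0.66
Hot soup (large) £7.53: hot prepared food → 5% + 0.75% transit = 5.75% → £0.43
Total tax = £0.38 + £1.38 + £0.66 + £0.43 = £2.85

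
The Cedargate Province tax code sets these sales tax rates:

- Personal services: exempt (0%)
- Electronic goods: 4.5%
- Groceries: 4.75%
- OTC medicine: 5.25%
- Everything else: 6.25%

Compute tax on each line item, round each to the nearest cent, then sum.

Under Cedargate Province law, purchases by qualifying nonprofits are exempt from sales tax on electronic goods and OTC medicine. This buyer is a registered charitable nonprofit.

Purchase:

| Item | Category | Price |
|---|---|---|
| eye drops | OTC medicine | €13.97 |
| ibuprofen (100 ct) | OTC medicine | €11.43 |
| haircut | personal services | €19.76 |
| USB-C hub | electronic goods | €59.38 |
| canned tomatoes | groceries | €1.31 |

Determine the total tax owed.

Eye drops €13.97: OTC medicine, buyer-exempt → 0% → €0.00
Ibuprofen (100 ct) €11.43: OTC medicine, buyer-exempt → 0% → €0.00
Haircut €19.76: personal services → 0% → €0.00
USB-C hub €59.38: electronic goods, buyer-exempt → 0% → €0.00
Canned tomatoes €1.31: groceries → 4.75% → €0.06
Total tax = €0.06

€0.06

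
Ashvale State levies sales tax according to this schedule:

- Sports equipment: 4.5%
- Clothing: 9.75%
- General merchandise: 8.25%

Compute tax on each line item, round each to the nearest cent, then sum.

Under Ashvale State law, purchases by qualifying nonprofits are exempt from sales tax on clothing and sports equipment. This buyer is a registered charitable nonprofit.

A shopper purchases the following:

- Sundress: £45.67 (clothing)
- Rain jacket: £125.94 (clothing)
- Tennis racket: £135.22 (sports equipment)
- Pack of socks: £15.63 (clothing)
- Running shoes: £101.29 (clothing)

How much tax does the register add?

£0.00

Sundress £45.67: clothing, buyer-exempt → 0% → £0.00
Rain jacket £125.94: clothing, buyer-exempt → 0% → £0.00
Tennis racket £135.22: sports equipment, buyer-exempt → 0% → £0.00
Pack of socks £15.63: clothing, buyer-exempt → 0% → £0.00
Running shoes £101.29: clothing, buyer-exempt → 0% → £0.00
Total tax = £0.00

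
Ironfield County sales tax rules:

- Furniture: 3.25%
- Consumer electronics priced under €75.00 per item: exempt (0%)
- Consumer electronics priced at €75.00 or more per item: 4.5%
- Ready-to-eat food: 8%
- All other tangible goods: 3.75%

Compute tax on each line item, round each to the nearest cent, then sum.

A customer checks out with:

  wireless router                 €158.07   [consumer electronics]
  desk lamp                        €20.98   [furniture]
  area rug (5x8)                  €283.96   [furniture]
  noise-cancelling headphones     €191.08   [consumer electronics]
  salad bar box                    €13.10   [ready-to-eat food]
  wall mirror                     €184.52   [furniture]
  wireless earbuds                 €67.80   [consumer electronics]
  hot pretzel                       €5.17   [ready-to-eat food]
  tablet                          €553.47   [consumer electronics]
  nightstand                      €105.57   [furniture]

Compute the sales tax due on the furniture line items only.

Desk lamp €20.98: furniture → 3.25% → €0.68
Area rug (5x8) €283.96: furniture → 3.25% → €9.23
Wall mirror €184.52: furniture → 3.25% → €6.00
Nightstand €105.57: furniture → 3.25% → €3.43
Tax on furniture = €0.68 + €9.23 + €6.00 + €3.43 = €19.34

€19.34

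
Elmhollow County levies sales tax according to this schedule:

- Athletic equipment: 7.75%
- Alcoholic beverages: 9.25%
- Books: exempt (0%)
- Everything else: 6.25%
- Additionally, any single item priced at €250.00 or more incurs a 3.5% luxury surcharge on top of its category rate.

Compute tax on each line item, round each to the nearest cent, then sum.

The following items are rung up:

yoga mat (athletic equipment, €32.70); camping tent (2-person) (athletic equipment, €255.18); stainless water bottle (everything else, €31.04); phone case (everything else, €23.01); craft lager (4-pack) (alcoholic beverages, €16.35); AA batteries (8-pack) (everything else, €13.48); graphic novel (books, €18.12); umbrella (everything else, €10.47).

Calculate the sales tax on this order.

Yoga mat €32.70: athletic equipment → 7.75% → €2.53
Camping tent (2-person) €255.18: athletic equipment → 7.75% + 3.5% surcharge = 11.25% → €28.71
Stainless water bottle €31.04: everything else → 6.25% → €1.94
Phone case €23.01: everything else → 6.25% → €1.44
Craft lager (4-pack) €16.35: alcoholic beverages → 9.25% → €1.51
AA batteries (8-pack) €13.48: everything else → 6.25% → €0.84
Graphic novel €18.12: books → 0% → €0.00
Umbrella €10.47: everything else → 6.25% → €0.65
Total tax = €2.53 + €28.71 + €1.94 + €1.44 + €1.51 + €0.84 + €0.65 = €37.62

€37.62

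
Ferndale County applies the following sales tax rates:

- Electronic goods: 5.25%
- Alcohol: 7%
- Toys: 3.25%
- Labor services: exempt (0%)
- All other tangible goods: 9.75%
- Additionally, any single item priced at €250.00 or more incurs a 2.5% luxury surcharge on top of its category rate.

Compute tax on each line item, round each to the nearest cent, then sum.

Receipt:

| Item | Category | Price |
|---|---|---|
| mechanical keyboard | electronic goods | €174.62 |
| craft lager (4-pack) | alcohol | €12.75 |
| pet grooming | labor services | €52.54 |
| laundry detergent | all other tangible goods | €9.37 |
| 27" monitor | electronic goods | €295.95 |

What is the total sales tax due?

€33.91

Mechanical keyboard €174.62: electronic goods → 5.25% → €9.17
Craft lager (4-pack) €12.75: alcohol → 7% → €0.89
Pet grooming €52.54: labor services → 0% → €0.00
Laundry detergent €9.37: all other tangible goods → 9.75% → €0.91
27" monitor €295.95: electronic goods → 5.25% + 2.5% surcharge = 7.75% → €22.94
Total tax = €9.17 + €0.89 + €0.91 + €22.94 = €33.91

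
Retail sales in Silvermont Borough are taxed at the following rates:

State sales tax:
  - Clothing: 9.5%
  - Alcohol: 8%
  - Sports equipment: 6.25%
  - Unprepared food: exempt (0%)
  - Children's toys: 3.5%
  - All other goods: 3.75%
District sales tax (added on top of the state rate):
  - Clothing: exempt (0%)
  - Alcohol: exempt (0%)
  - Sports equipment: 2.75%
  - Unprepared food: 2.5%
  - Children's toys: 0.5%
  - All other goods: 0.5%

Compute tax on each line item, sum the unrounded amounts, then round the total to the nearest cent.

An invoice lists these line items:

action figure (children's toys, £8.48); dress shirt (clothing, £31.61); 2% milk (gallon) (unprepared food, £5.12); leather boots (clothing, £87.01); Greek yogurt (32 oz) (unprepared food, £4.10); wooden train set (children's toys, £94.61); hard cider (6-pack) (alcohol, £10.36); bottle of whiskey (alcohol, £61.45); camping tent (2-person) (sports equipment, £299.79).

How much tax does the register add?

£48.35

Action figure £8.48: children's toys → 3.5% + 0.5% district = 4% → £0.3392
Dress shirt £31.61: clothing → 9.5% + 0% district = 9.5% → £3.00295
2% milk (gallon) £5.12: unprepared food → 0% + 2.5% district = 2.5% → £0.128
Leather boots £87.01: clothing → 9.5% + 0% district = 9.5% → £8.26595
Greek yogurt (32 oz) £4.10: unprepared food → 0% + 2.5% district = 2.5% → £0.1025
Wooden train set £94.61: children's toys → 3.5% + 0.5% district = 4% → £3.7844
Hard cider (6-pack) £10.36: alcohol → 8% + 0% district = 8% → £0.8288
Bottle of whiskey £61.45: alcohol → 8% + 0% district = 8% → £4.916
Camping tent (2-person) £299.79: sports equipment → 6.25% + 2.75% district = 9% → £26.9811
Unrounded tax sum = £48.3489 → £48.35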